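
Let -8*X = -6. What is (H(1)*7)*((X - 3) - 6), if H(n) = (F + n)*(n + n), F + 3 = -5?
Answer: 1617/2 ≈ 808.50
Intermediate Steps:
F = -8 (F = -3 - 5 = -8)
X = ¾ (X = -⅛*(-6) = ¾ ≈ 0.75000)
H(n) = 2*n*(-8 + n) (H(n) = (-8 + n)*(n + n) = (-8 + n)*(2*n) = 2*n*(-8 + n))
(H(1)*7)*((X - 3) - 6) = ((2*1*(-8 + 1))*7)*((¾ - 3) - 6) = ((2*1*(-7))*7)*(-9/4 - 6) = -14*7*(-33/4) = -98*(-33/4) = 1617/2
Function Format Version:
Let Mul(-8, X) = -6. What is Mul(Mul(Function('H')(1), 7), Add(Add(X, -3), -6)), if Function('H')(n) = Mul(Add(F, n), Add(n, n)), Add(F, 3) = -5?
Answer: Rational(1617, 2) ≈ 808.50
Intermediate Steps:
F = -8 (F = Add(-3, -5) = -8)
X = Rational(3, 4) (X = Mul(Rational(-1, 8), -6) = Rational(3, 4) ≈ 0.75000)
Function('H')(n) = Mul(2, n, Add(-8, n)) (Function('H')(n) = Mul(Add(-8, n), Add(n, n)) = Mul(Add(-8, n), Mul(2, n)) = Mul(2, n, Add(-8, n)))
Mul(Mul(Function('H')(1), 7), Add(Add(X, -3), -6)) = Mul(Mul(Mul(2, 1, Add(-8, 1)), 7), Add(Add(Rational(3, 4), -3), -6)) = Mul(Mul(Mul(2, 1, -7), 7), Add(Rational(-9, 4), -6)) = Mul(Mul(-14, 7), Rational(-33, 4)) = Mul(-98, Rational(-33, 4)) = Rational(1617, 2)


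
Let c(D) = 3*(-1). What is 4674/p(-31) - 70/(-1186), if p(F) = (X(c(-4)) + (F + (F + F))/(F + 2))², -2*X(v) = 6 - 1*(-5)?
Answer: 490766177/552083 ≈ 888.94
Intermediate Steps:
c(D) = -3
X(v) = -11/2 (X(v) = -(6 - 1*(-5))/2 = -(6 + 5)/2 = -½*11 = -11/2)
p(F) = (-11/2 + 3*F/(2 + F))² (p(F) = (-11/2 + (F + (F + F))/(F + 2))² = (-11/2 + (F + 2*F)/(2 + F))² = (-11/2 + (3*F)/(2 + F))² = (-11/2 + 3*F/(2 + F))²)
4674/p(-31) - 70/(-1186) = 4674/(((22 + 5*(-31))²/(4*(2 - 31)²))) - 70/(-1186) = 4674/(((¼)*(22 - 155)²/(-29)²)) - 70*(-1/1186) = 4674/(((¼)*(1/841)*(-133)²)) + 35/593 = 4674/(((¼)*(1/841)*17689)) + 35/593 = 4674/(17689/3364) + 35/593 = 4674*(3364/17689) + 35/593 = 827544/931 + 35/593 = 490766177/552083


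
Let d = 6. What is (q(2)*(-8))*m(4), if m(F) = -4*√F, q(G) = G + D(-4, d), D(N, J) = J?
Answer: 512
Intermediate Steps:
q(G) = 6 + G (q(G) = G + 6 = 6 + G)
(q(2)*(-8))*m(4) = ((6 + 2)*(-8))*(-4*√4) = (8*(-8))*(-4*2) = -64*(-8) = 512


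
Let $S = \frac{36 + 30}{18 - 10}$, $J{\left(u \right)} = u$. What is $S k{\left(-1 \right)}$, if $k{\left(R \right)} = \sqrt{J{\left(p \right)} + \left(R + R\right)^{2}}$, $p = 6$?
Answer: $\frac{33 \sqrt{10}}{4} \approx 26.089$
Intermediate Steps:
$k{\left(R \right)} = \sqrt{6 + 4 R^{2}}$ ($k{\left(R \right)} = \sqrt{6 + \left(R + R\right)^{2}} = \sqrt{6 + \left(2 R\right)^{2}} = \sqrt{6 + 4 R^{2}}$)
$S = \frac{33}{4}$ ($S = \frac{66}{8} = 66 \cdot \frac{1}{8} = \frac{33}{4} \approx 8.25$)
$S k{\left(-1 \right)} = \frac{33 \sqrt{6 + 4 \left(-1\right)^{2}}}{4} = \frac{33 \sqrt{6 + 4 \cdot 1}}{4} = \frac{33 \sqrt{6 + 4}}{4} = \frac{33 \sqrt{10}}{4}$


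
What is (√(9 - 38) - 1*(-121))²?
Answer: (121 + I*√29)² ≈ 14612.0 + 1303.2*I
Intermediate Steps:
(√(9 - 38) - 1*(-121))² = (√(-29) + 121)² = (I*√29 + 121)² = (121 + I*√29)²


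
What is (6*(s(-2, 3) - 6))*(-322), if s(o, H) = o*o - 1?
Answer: 5796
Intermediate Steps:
s(o, H) = -1 + o**2 (s(o, H) = o**2 - 1 = -1 + o**2)
(6*(s(-2, 3) - 6))*(-322) = (6*((-1 + (-2)**2) - 6))*(-322) = (6*((-1 + 4) - 6))*(-322) = (6*(3 - 6))*(-322) = (6*(-3))*(-322) = -18*(-322) = 5796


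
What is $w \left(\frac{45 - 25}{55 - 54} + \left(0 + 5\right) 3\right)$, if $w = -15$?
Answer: $-525$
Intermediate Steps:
$w \left(\frac{45 - 25}{55 - 54} + \left(0 + 5\right) 3\right) = - 15 \left(\frac{45 - 25}{55 - 54} + \left(0 + 5\right) 3\right) = - 15 \left(\frac{20}{1} + 5 \cdot 3\right) = - 15 \left(20 \cdot 1 + 15\right) = - 15 \left(20 + 15\right) = \left(-15\right) 35 = -525$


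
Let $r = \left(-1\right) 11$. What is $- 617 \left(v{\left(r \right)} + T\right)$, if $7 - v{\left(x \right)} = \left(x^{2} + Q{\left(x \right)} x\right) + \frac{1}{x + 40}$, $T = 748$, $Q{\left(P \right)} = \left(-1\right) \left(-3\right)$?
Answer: $- \frac{11934014}{29} \approx -4.1152 \cdot 10^{5}$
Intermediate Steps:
$r = -11$
$Q{\left(P \right)} = 3$
$v{\left(x \right)} = 7 - x^{2} - \frac{1}{40 + x} - 3 x$ ($v{\left(x \right)} = 7 - \left(\left(x^{2} + 3 x\right) + \frac{1}{x + 40}\right) = 7 - \left(\left(x^{2} + 3 x\right) + \frac{1}{40 + x}\right) = 7 - \left(x^{2} + \frac{1}{40 + x} + 3 x\right) = 7 - x^{2} - \frac{1}{40 + x} - 3 x$)
$- 617 \left(v{\left(r \right)} + T\right) = - 617 \left(\frac{279 - \left(-11\right)^{3} - -1243 - 43 \left(-11\right)^{2}}{40 - 11} + 748\right) = - 617 \left(\frac{279 - -1331 + 1243 - 5203}{29} + 748\right) = - 617 \left(\frac{279 + 1331 + 1243 - 5203}{29} + 748\right) = - 617 \left(\frac{1}{29} \left(-2350\right) + 748\right) = - 617 \left(- \frac{2350}{29} + 748\right) = \left(-617\right) \frac{19342}{29} = - \frac{11934014}{29}$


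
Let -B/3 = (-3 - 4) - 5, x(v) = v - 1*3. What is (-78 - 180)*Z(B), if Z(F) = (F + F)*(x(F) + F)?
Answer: -1281744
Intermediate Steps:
x(v) = -3 + v (x(v) = v - 3 = -3 + v)
B = 36 (B = -3*((-3 - 4) - 5) = -3*(-7 - 5) = -3*(-12) = 36)
Z(F) = 2*F*(-3 + 2*F) (Z(F) = (F + F)*((-3 + F) + F) = (2*F)*(-3 + 2*F) = 2*F*(-3 + 2*F))
(-78 - 180)*Z(B) = (-78 - 180)*(2*36*(-3 + 2*36)) = -516*36*(-3 + 72) = -516*36*69 = -258*4968 = -1281744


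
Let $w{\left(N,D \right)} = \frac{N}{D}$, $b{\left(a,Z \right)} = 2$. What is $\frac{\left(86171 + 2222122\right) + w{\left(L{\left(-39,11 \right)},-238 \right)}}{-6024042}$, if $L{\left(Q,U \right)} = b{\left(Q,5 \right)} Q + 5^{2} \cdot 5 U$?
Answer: $- \frac{549372437}{1433721996} \approx -0.38318$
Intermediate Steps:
$L{\left(Q,U \right)} = 2 Q + 125 U$ ($L{\left(Q,U \right)} = 2 Q + 5^{2} \cdot 5 U = 2 Q + 25 \cdot 5 U = 2 Q + 125 U$)
$\frac{\left(86171 + 2222122\right) + w{\left(L{\left(-39,11 \right)},-238 \right)}}{-6024042} = \frac{\left(86171 + 2222122\right) + \frac{2 \left(-39\right) + 125 \cdot 11}{-238}}{-6024042} = \left(2308293 + \left(-78 + 1375\right) \left(- \frac{1}{238}\right)\right) \left(- \frac{1}{6024042}\right) = \left(2308293 + 1297 \left(- \frac{1}{238}\right)\right) \left(- \frac{1}{6024042}\right) = \left(2308293 - \frac{1297}{238}\right) \left(- \frac{1}{6024042}\right) = \frac{549372437}{238} \left(- \frac{1}{6024042}\right) = - \frac{549372437}{1433721996}$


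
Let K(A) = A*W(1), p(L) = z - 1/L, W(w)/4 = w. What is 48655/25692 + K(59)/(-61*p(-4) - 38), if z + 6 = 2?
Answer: 61377013/19602996 ≈ 3.1310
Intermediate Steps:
W(w) = 4*w
z = -4 (z = -6 + 2 = -4)
p(L) = -4 - 1/L
K(A) = 4*A (K(A) = A*(4*1) = A*4 = 4*A)
48655/25692 + K(59)/(-61*p(-4) - 38) = 48655/25692 + (4*59)/(-61*(-4 - 1/(-4)) - 38) = 48655*(1/25692) + 236/(-61*(-4 - 1*(-1/4)) - 38) = 48655/25692 + 236/(-61*(-4 + 1/4) - 38) = 48655/25692 + 236/(-61*(-15/4) - 38) = 48655/25692 + 236/(915/4 - 38) = 48655/25692 + 236/(763/4) = 48655/25692 + 236*(4/763) = 48655/25692 + 944/763 = 61377013/19602996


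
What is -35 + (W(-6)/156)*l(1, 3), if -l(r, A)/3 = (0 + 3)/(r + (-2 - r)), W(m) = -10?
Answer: -1835/52 ≈ -35.288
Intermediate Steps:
l(r, A) = 9/2 (l(r, A) = -3*(0 + 3)/(r + (-2 - r)) = -9/(-2) = -9*(-1)/2 = -3*(-3/2) = 9/2)
-35 + (W(-6)/156)*l(1, 3) = -35 - 10/156*(9/2) = -35 - 10*1/156*(9/2) = -35 - 5/78*9/2 = -35 - 15/52 = -1835/52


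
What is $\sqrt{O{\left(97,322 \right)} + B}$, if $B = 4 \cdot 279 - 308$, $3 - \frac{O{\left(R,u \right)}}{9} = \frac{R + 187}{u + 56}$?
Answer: $\frac{\sqrt{365253}}{21} \approx 28.779$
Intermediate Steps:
$O{\left(R,u \right)} = 27 - \frac{9 \left(187 + R\right)}{56 + u}$ ($O{\left(R,u \right)} = 27 - 9 \frac{R + 187}{u + 56} = 27 - 9 \frac{187 + R}{56 + u} = 27 - \frac{9 \left(187 + R\right)}{56 + u}$)
$B = 808$ ($B = 1116 - 308 = 808$)
$\sqrt{O{\left(97,322 \right)} + B} = \sqrt{\frac{9 \left(-19 - 97 + 3 \cdot 322\right)}{56 + 322} + 808} = \sqrt{\frac{9 \left(-19 - 97 + 966\right)}{378} + 808} = \sqrt{9 \cdot \frac{1}{378} \cdot 850 + 808} = \sqrt{\frac{425}{21} + 808} = \sqrt{\frac{17393}{21}} = \frac{\sqrt{365253}}{21}$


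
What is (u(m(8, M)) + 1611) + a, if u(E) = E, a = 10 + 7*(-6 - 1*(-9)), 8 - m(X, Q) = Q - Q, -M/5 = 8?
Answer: 1650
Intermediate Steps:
M = -40 (M = -5*8 = -40)
m(X, Q) = 8 (m(X, Q) = 8 - (Q - Q) = 8 - 1*0 = 8 + 0 = 8)
a = 31 (a = 10 + 7*(-6 + 9) = 10 + 7*3 = 10 + 21 = 31)
(u(m(8, M)) + 1611) + a = (8 + 1611) + 31 = 1619 + 31 = 1650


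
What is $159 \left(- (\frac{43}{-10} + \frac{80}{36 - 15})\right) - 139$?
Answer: $- \frac{4271}{70} \approx -61.014$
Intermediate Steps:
$159 \left(- (\frac{43}{-10} + \frac{80}{36 - 15})\right) - 139 = 159 \left(- (43 \left(- \frac{1}{10}\right) + \frac{80}{21})\right) - 139 = 159 \left(- (- \frac{43}{10} + 80 \cdot \frac{1}{21})\right) - 139 = 159 \left(- (- \frac{43}{10} + \frac{80}{21})\right) - 139 = 159 \left(\left(-1\right) \left(- \frac{103}{210}\right)\right) - 139 = 159 \cdot \frac{103}{210} - 139 = \frac{5459}{70} - 139 = - \frac{4271}{70}$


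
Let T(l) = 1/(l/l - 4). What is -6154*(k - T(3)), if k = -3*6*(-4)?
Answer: -1335418/3 ≈ -4.4514e+5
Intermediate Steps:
T(l) = -⅓ (T(l) = 1/(1 - 4) = 1/(-3) = -⅓)
k = 72 (k = -18*(-4) = 72)
-6154*(k - T(3)) = -6154*(72 - 1*(-⅓)) = -6154*(72 + ⅓) = -6154*217/3 = -1335418/3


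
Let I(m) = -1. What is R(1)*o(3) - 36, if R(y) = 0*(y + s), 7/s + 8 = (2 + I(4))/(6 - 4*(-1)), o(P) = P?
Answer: -36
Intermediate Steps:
s = -70/79 (s = 7/(-8 + (2 - 1)/(6 - 4*(-1))) = 7/(-8 + 1/(6 + 4)) = 7/(-8 + 1/10) = 7/(-8 + 1*(⅒)) = 7/(-8 + ⅒) = 7/(-79/10) = 7*(-10/79) = -70/79 ≈ -0.88608)
R(y) = 0 (R(y) = 0*(y - 70/79) = 0*(-70/79 + y) = 0)
R(1)*o(3) - 36 = 0*3 - 36 = 0 - 36 = -36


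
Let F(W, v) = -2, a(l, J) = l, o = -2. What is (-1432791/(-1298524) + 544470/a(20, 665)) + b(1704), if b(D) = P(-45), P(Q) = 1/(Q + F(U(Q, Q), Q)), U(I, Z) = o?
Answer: 1661533344011/61030628 ≈ 27225.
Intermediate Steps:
U(I, Z) = -2
P(Q) = 1/(-2 + Q) (P(Q) = 1/(Q - 2) = 1/(-2 + Q))
b(D) = -1/47 (b(D) = 1/(-2 - 45) = 1/(-47) = -1/47)
(-1432791/(-1298524) + 544470/a(20, 665)) + b(1704) = (-1432791/(-1298524) + 544470/20) - 1/47 = (-1432791*(-1/1298524) + 544470*(1/20)) - 1/47 = (1432791/1298524 + 54447/2) - 1/47 = 35351800905/1298524 - 1/47 = 1661533344011/61030628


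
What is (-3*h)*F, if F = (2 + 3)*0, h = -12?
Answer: 0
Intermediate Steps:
F = 0 (F = 5*0 = 0)
(-3*h)*F = -3*(-12)*0 = 36*0 = 0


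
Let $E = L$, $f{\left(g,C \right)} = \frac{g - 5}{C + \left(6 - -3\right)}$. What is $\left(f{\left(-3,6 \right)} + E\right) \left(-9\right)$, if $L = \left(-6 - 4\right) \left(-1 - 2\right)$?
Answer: $- \frac{1326}{5} \approx -265.2$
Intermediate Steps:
$f{\left(g,C \right)} = \frac{-5 + g}{9 + C}$ ($f{\left(g,C \right)} = \frac{-5 + g}{C + \left(6 + 3\right)} = \frac{-5 + g}{C + 9} = \frac{-5 + g}{9 + C}$)
$L = 30$ ($L = \left(-10\right) \left(-3\right) = 30$)
$E = 30$
$\left(f{\left(-3,6 \right)} + E\right) \left(-9\right) = \left(\frac{-5 - 3}{9 + 6} + 30\right) \left(-9\right) = \left(\frac{1}{15} \left(-8\right) + 30\right) \left(-9\right) = \left(- \frac{8}{15} + 30\right) \left(-9\right) = \frac{442}{15} \left(-9\right) = - \frac{1326}{5}$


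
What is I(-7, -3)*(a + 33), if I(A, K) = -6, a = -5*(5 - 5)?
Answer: -198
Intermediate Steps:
a = 0 (a = -5*0 = 0)
I(-7, -3)*(a + 33) = -6*(0 + 33) = -6*33 = -198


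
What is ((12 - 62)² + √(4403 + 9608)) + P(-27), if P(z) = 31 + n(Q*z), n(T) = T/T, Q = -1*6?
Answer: 2532 + √14011 ≈ 2650.4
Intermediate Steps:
Q = -6
n(T) = 1
P(z) = 32 (P(z) = 31 + 1 = 32)
((12 - 62)² + √(4403 + 9608)) + P(-27) = ((12 - 62)² + √(4403 + 9608)) + 32 = ((-50)² + √14011) + 32 = (2500 + √14011) + 32 = 2532 + √14011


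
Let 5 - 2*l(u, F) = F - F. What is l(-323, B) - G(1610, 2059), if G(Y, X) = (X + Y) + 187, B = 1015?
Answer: -7707/2 ≈ -3853.5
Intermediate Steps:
G(Y, X) = 187 + X + Y
l(u, F) = 5/2 (l(u, F) = 5/2 - (F - F)/2 = 5/2 - ½*0 = 5/2 + 0 = 5/2)
l(-323, B) - G(1610, 2059) = 5/2 - (187 + 2059 + 1610) = 5/2 - 1*3856 = 5/2 - 3856 = -7707/2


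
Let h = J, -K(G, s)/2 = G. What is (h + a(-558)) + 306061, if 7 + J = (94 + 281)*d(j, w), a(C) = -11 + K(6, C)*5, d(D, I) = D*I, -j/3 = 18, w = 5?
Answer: 204733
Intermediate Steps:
K(G, s) = -2*G
j = -54 (j = -3*18 = -54)
a(C) = -71 (a(C) = -11 - 2*6*5 = -11 - 12*5 = -11 - 60 = -71)
J = -101257 (J = -7 + (94 + 281)*(-54*5) = -7 + 375*(-270) = -7 - 101250 = -101257)
h = -101257
(h + a(-558)) + 306061 = (-101257 - 71) + 306061 = -101328 + 306061 = 204733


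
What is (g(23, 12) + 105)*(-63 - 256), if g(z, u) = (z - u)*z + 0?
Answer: -114202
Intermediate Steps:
g(z, u) = z*(z - u) (g(z, u) = z*(z - u) + 0 = z*(z - u))
(g(23, 12) + 105)*(-63 - 256) = (23*(23 - 1*12) + 105)*(-63 - 256) = (23*(23 - 12) + 105)*(-319) = (23*11 + 105)*(-319) = (253 + 105)*(-319) = 358*(-319) = -114202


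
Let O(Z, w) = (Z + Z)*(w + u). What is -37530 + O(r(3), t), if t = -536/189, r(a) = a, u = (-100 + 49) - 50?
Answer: -2403640/63 ≈ -38153.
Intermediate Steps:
u = -101 (u = -51 - 50 = -101)
t = -536/189 (t = -536*1/189 = -536/189 ≈ -2.8360)
O(Z, w) = 2*Z*(-101 + w) (O(Z, w) = (Z + Z)*(w - 101) = (2*Z)*(-101 + w) = 2*Z*(-101 + w))
-37530 + O(r(3), t) = -37530 + 2*3*(-101 - 536/189) = -37530 + 2*3*(-19625/189) = -37530 - 39250/63 = -2403640/63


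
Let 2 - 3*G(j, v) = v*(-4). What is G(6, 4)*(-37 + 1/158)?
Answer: -17535/79 ≈ -221.96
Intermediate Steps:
G(j, v) = ⅔ + 4*v/3 (G(j, v) = ⅔ - v*(-4)/3 = ⅔ - (-4)*v/3 = ⅔ + 4*v/3)
G(6, 4)*(-37 + 1/158) = (⅔ + (4/3)*4)*(-37 + 1/158) = (⅔ + 16/3)*(-37 + 1/158) = 6*(-5845/158) = -17535/79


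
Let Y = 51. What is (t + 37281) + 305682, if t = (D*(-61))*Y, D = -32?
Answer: 442515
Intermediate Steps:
t = 99552 (t = -32*(-61)*51 = 1952*51 = 99552)
(t + 37281) + 305682 = (99552 + 37281) + 305682 = 136833 + 305682 = 442515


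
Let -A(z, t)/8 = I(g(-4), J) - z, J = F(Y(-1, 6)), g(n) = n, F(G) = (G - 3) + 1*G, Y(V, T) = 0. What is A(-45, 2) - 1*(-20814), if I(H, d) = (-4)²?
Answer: 20326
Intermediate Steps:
F(G) = -3 + 2*G (F(G) = (-3 + G) + G = -3 + 2*G)
J = -3 (J = -3 + 2*0 = -3 + 0 = -3)
I(H, d) = 16
A(z, t) = -128 + 8*z (A(z, t) = -8*(16 - z) = -128 + 8*z)
A(-45, 2) - 1*(-20814) = (-128 + 8*(-45)) - 1*(-20814) = (-128 - 360) + 20814 = -488 + 20814 = 20326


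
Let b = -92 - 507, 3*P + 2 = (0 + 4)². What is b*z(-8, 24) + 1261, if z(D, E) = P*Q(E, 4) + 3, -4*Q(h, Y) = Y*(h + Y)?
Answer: 233200/3 ≈ 77733.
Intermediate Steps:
Q(h, Y) = -Y*(Y + h)/4 (Q(h, Y) = -Y*(h + Y)/4 = -Y*(Y + h)/4)
P = 14/3 (P = -⅔ + (0 + 4)²/3 = -⅔ + (⅓)*4² = -⅔ + (⅓)*16 = -⅔ + 16/3 = 14/3 ≈ 4.6667)
b = -599
z(D, E) = -47/3 - 14*E/3 (z(D, E) = 14*(-¼*4*(4 + E))/3 + 3 = 14*(-4 - E)/3 + 3 = (-56/3 - 14*E/3) + 3 = -47/3 - 14*E/3)
b*z(-8, 24) + 1261 = -599*(-47/3 - 14/3*24) + 1261 = -599*(-47/3 - 112) + 1261 = -599*(-383/3) + 1261 = 229417/3 + 1261 = 233200/3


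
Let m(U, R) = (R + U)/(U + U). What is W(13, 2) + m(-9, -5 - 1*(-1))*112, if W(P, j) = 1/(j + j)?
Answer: 2921/36 ≈ 81.139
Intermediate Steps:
m(U, R) = (R + U)/(2*U) (m(U, R) = (R + U)/((2*U)) = (R + U)*(1/(2*U)) = (R + U)/(2*U))
W(P, j) = 1/(2*j)
W(13, 2) + m(-9, -5 - 1*(-1))*112 = (½)/2 + ((½)*((-5 - 1*(-1)) - 9)/(-9))*112 = (½)*(½) + ((½)*(-⅑)*((-5 + 1) - 9))*112 = ¼ + ((½)*(-⅑)*(-4 - 9))*112 = ¼ + ((½)*(-⅑)*(-13))*112 = ¼ + (13/18)*112 = ¼ + 728/9 = 2921/36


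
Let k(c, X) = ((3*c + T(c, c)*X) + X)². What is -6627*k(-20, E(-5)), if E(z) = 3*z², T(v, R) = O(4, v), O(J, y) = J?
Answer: -657564075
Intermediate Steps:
T(v, R) = 4
k(c, X) = (3*c + 5*X)² (k(c, X) = ((3*c + 4*X) + X)² = (3*c + 5*X)²)
-6627*k(-20, E(-5)) = -6627*(3*(-20) + 5*(3*(-5)²))² = -6627*(-60 + 5*(3*25))² = -6627*(-60 + 5*75)² = -6627*(-60 + 375)² = -6627*315² = -6627*99225 = -657564075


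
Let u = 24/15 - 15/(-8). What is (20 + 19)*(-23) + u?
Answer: -35741/40 ≈ -893.53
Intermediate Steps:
u = 139/40 (u = 24*(1/15) - 15*(-⅛) = 8/5 + 15/8 = 139/40 ≈ 3.4750)
(20 + 19)*(-23) + u = (20 + 19)*(-23) + 139/40 = 39*(-23) + 139/40 = -897 + 139/40 = -35741/40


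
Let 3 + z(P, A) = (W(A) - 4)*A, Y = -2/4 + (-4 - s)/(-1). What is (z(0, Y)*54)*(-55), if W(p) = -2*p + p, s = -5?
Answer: -4455/2 ≈ -2227.5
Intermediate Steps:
W(p) = -p
Y = -3/2 (Y = -2/4 + (-4 - 1*(-5))/(-1) = -2*1/4 + (-4 + 5)*(-1) = -1/2 + 1*(-1) = -1/2 - 1 = -3/2 ≈ -1.5000)
z(P, A) = -3 + A*(-4 - A) (z(P, A) = -3 + (-A - 4)*A = -3 + (-4 - A)*A = -3 + A*(-4 - A))
(z(0, Y)*54)*(-55) = ((-3 - (-3/2)**2 - 4*(-3/2))*54)*(-55) = ((-3 - 1*9/4 + 6)*54)*(-55) = ((-3 - 9/4 + 6)*54)*(-55) = ((3/4)*54)*(-55) = (81/2)*(-55) = -4455/2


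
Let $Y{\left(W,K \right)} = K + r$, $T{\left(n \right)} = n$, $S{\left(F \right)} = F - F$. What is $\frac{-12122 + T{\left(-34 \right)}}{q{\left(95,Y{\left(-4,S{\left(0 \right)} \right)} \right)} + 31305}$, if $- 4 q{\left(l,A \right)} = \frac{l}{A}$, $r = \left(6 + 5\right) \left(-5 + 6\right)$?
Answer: $- \frac{534864}{1377325} \approx -0.38834$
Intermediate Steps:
$S{\left(F \right)} = 0$
$r = 11$ ($r = 11 \cdot 1 = 11$)
$Y{\left(W,K \right)} = 11 + K$ ($Y{\left(W,K \right)} = K + 11 = 11 + K$)
$q{\left(l,A \right)} = - \frac{l}{4 A}$ ($q{\left(l,A \right)} = - \frac{l \frac{1}{A}}{4} = - \frac{l}{4 A}$)
$\frac{-12122 + T{\left(-34 \right)}}{q{\left(95,Y{\left(-4,S{\left(0 \right)} \right)} \right)} + 31305} = \frac{-12122 - 34}{\left(- \frac{1}{4}\right) 95 \frac{1}{11 + 0} + 31305} = - \frac{12156}{\left(- \frac{1}{4}\right) 95 \cdot \frac{1}{11} + 31305} = - \frac{12156}{- \frac{95}{44} + 31305} = - \frac{12156}{\frac{1377325}{44}} = \left(-12156\right) \frac{44}{1377325} = - \frac{534864}{1377325}$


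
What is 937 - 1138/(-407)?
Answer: 382497/407 ≈ 939.80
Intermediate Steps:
937 - 1138/(-407) = 937 - 1/407*(-1138) = 937 + 1138/407 = 382497/407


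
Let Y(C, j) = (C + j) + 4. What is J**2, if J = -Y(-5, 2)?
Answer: 1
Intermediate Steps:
Y(C, j) = 4 + C + j
J = -1 (J = -(4 - 5 + 2) = -1*1 = -1)
J**2 = (-1)**2 = 1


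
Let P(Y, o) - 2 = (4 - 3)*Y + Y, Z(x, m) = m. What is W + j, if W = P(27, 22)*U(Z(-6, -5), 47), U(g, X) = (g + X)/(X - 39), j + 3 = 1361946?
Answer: 1362237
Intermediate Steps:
j = 1361943 (j = -3 + 1361946 = 1361943)
P(Y, o) = 2 + 2*Y (P(Y, o) = 2 + ((4 - 3)*Y + Y) = 2 + (1*Y + Y) = 2 + (Y + Y) = 2 + 2*Y)
U(g, X) = (X + g)/(-39 + X)
W = 294 (W = (2 + 2*27)*((47 - 5)/(-39 + 47)) = (2 + 54)*(42/8) = 56*((1/8)*42) = 56*(21/4) = 294)
W + j = 294 + 1361943 = 1362237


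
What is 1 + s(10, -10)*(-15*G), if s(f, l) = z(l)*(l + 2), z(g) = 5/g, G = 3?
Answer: -179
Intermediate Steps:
s(f, l) = 5*(2 + l)/l (s(f, l) = (5/l)*(l + 2) = (5/l)*(2 + l) = 5*(2 + l)/l)
1 + s(10, -10)*(-15*G) = 1 + (5 + 10/(-10))*(-15*3) = 1 + (5 + 10*(-⅒))*(-45) = 1 + (5 - 1)*(-45) = 1 + 4*(-45) = 1 - 180 = -179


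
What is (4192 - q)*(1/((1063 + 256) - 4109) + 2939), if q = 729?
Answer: 28395938567/2790 ≈ 1.0178e+7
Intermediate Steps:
(4192 - q)*(1/((1063 + 256) - 4109) + 2939) = (4192 - 1*729)*(1/((1063 + 256) - 4109) + 2939) = (4192 - 729)*(1/(1319 - 4109) + 2939) = 3463*(1/(-2790) + 2939) = 3463*(-1/2790 + 2939) = 3463*(8199809/2790) = 28395938567/2790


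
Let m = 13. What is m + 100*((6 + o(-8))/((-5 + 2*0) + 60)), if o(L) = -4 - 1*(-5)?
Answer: 283/11 ≈ 25.727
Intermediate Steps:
o(L) = 1 (o(L) = -4 + 5 = 1)
m + 100*((6 + o(-8))/((-5 + 2*0) + 60)) = 13 + 100*((6 + 1)/((-5 + 2*0) + 60)) = 13 + 100*(7/((-5 + 0) + 60)) = 13 + 100*(7/(-5 + 60)) = 13 + 100*(7/55) = 13 + 140/11 = 283/11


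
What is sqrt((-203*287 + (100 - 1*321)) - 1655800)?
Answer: I*sqrt(1714282) ≈ 1309.3*I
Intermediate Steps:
sqrt((-203*287 + (100 - 1*321)) - 1655800) = sqrt((-58261 + (100 - 321)) - 1655800) = sqrt((-58261 - 221) - 1655800) = sqrt(-58482 - 1655800) = sqrt(-1714282) = I*sqrt(1714282)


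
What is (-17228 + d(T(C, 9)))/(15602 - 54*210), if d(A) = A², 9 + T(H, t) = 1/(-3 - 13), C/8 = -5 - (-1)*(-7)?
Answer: -4389343/1091072 ≈ -4.0230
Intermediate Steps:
C = -96 (C = 8*(-5 - (-1)*(-7)) = 8*(-5 - 1*7) = 8*(-5 - 7) = 8*(-12) = -96)
T(H, t) = -145/16 (T(H, t) = -9 + 1/(-3 - 13) = -9 + 1/(-16) = -9 - 1/16 = -145/16)
(-17228 + d(T(C, 9)))/(15602 - 54*210) = (-17228 + (-145/16)²)/(15602 - 54*210) = (-17228 + 21025/256)/(15602 - 11340) = -4389343/256/4262 = -4389343/256*1/4262 = -4389343/1091072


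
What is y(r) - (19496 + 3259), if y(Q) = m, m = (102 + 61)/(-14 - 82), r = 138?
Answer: -2184643/96 ≈ -22757.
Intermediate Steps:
m = -163/96 (m = 163/(-96) = 163*(-1/96) = -163/96 ≈ -1.6979)
y(Q) = -163/96
y(r) - (19496 + 3259) = -163/96 - (19496 + 3259) = -163/96 - 1*22755 = -163/96 - 22755 = -2184643/96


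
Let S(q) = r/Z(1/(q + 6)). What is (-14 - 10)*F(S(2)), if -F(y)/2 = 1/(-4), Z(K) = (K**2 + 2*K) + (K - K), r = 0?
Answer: -12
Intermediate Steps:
Z(K) = K**2 + 2*K (Z(K) = (K**2 + 2*K) + 0 = K**2 + 2*K)
S(q) = 0 (S(q) = 0/(((2 + 1/(q + 6))/(q + 6))) = 0/(((2 + 1/(6 + q))/(6 + q))) = 0*((6 + q)/(2 + 1/(6 + q))) = 0)
F(y) = 1/2 (F(y) = -2/(-4) = -2*(-1/4) = 1/2)
(-14 - 10)*F(S(2)) = (-14 - 10)*(1/2) = -24*1/2 = -12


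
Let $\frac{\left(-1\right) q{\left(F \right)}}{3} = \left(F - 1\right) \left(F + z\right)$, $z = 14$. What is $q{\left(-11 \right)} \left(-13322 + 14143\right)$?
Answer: $88668$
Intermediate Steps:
$q{\left(F \right)} = - 3 \left(-1 + F\right) \left(14 + F\right)$ ($q{\left(F \right)} = - 3 \left(F - 1\right) \left(F + 14\right) = - 3 \left(-1 + F\right) \left(14 + F\right)$)
$q{\left(-11 \right)} \left(-13322 + 14143\right) = \left(42 - -429 - 3 \left(-11\right)^{2}\right) \left(-13322 + 14143\right) = \left(42 + 429 - 363\right) 821 = 108 \cdot 821 = 88668$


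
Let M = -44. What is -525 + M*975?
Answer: -43425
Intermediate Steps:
-525 + M*975 = -525 - 44*975 = -525 - 42900 = -43425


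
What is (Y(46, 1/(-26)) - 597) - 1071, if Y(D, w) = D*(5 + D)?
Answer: 678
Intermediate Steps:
(Y(46, 1/(-26)) - 597) - 1071 = (46*(5 + 46) - 597) - 1071 = (46*51 - 597) - 1071 = (2346 - 597) - 1071 = 1749 - 1071 = 678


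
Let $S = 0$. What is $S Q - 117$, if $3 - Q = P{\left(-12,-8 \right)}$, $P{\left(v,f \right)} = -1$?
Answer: $-117$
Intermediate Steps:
$Q = 4$ ($Q = 3 - -1 = 3 + 1 = 4$)
$S Q - 117 = 0 \cdot 4 - 117 = 0 - 117 = -117$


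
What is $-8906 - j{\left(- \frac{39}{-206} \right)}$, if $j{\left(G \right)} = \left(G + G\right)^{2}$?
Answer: $- \frac{94485275}{10609} \approx -8906.1$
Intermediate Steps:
$j{\left(G \right)} = 4 G^{2}$ ($j{\left(G \right)} = \left(2 G\right)^{2} = 4 G^{2}$)
$-8906 - j{\left(- \frac{39}{-206} \right)} = -8906 - 4 \left(- \frac{39}{-206}\right)^{2} = -8906 - 4 \left(\left(-39\right) \left(- \frac{1}{206}\right)\right)^{2} = -8906 - 4 \left(\frac{39}{206}\right)^{2} = -8906 - 4 \cdot \frac{1521}{42436} = -8906 - \frac{1521}{10609} = - \frac{94485275}{10609}$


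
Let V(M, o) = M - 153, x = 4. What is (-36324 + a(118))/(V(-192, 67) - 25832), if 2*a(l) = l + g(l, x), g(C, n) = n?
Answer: 36263/26177 ≈ 1.3853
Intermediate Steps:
a(l) = 2 + l/2 (a(l) = (l + 4)/2 = (4 + l)/2 = 2 + l/2)
V(M, o) = -153 + M
(-36324 + a(118))/(V(-192, 67) - 25832) = (-36324 + (2 + (½)*118))/((-153 - 192) - 25832) = (-36324 + (2 + 59))/(-345 - 25832) = (-36324 + 61)/(-26177) = -36263*(-1/26177) = 36263/26177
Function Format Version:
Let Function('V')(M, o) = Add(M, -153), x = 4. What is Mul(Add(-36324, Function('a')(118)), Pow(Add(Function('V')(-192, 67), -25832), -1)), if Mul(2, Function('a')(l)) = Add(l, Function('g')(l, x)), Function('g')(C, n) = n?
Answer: Rational(36263, 26177) ≈ 1.3853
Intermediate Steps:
Function('a')(l) = Add(2, Mul(Rational(1, 2), l)) (Function('a')(l) = Mul(Rational(1, 2), Add(l, 4)) = Mul(Rational(1, 2), Add(4, l)) = Add(2, Mul(Rational(1, 2), l)))
Function('V')(M, o) = Add(-153, M)
Mul(Add(-36324, Function('a')(118)), Pow(Add(Function('V')(-192, 67), -25832), -1)) = Mul(Add(-36324, Add(2, Mul(Rational(1, 2), 118))), Pow(Add(Add(-153, -192), -25832), -1)) = Mul(Add(-36324, Add(2, 59)), Pow(Add(-345, -25832), -1)) = Mul(Add(-36324, 61), Pow(-26177, -1)) = Mul(-36263, Rational(-1, 26177)) = Rational(36263, 26177)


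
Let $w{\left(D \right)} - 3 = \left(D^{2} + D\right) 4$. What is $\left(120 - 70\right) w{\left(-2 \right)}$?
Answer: $550$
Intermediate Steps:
$w{\left(D \right)} = 3 + 4 D + 4 D^{2}$ ($w{\left(D \right)} = 3 + \left(D^{2} + D\right) 4 = 3 + \left(D + D^{2}\right) 4 = 3 + \left(4 D + 4 D^{2}\right) = 3 + 4 D + 4 D^{2}$)
$\left(120 - 70\right) w{\left(-2 \right)} = \left(120 - 70\right) \left(3 + 4 \left(-2\right) + 4 \left(-2\right)^{2}\right) = \left(120 - 70\right) \left(3 - 8 + 4 \cdot 4\right) = 50 \left(3 - 8 + 16\right) = 50 \cdot 11 = 550$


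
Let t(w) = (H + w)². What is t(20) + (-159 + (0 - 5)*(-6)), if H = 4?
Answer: 447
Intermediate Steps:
t(w) = (4 + w)²
t(20) + (-159 + (0 - 5)*(-6)) = (4 + 20)² + (-159 + (0 - 5)*(-6)) = 24² + (-159 - 5*(-6)) = 576 + (-159 + 30) = 576 - 129 = 447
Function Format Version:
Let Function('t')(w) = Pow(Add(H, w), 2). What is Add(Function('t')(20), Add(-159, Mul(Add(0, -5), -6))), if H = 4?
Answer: 447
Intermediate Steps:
Function('t')(w) = Pow(Add(4, w), 2)
Add(Function('t')(20), Add(-159, Mul(Add(0, -5), -6))) = Add(Pow(Add(4, 20), 2), Add(-159, Mul(Add(0, -5), -6))) = Add(Pow(24, 2), Add(-159, Mul(-5, -6))) = Add(576, Add(-159, 30)) = Add(576, -129) = 447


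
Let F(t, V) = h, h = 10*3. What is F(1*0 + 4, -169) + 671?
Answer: 701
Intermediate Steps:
h = 30
F(t, V) = 30
F(1*0 + 4, -169) + 671 = 30 + 671 = 701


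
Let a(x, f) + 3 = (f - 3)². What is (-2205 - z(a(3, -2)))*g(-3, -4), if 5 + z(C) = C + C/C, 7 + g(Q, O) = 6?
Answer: 2223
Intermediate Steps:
g(Q, O) = -1 (g(Q, O) = -7 + 6 = -1)
a(x, f) = -3 + (-3 + f)² (a(x, f) = -3 + (f - 3)² = -3 + (-3 + f)²)
z(C) = -4 + C (z(C) = -5 + (C + C/C) = -5 + (C + 1) = -5 + (1 + C) = -4 + C)
(-2205 - z(a(3, -2)))*g(-3, -4) = (-2205 - (-4 + (-3 + (-3 - 2)²)))*(-1) = (-2205 - (-4 + (-3 + (-5)²)))*(-1) = (-2205 - (-4 + (-3 + 25)))*(-1) = (-2205 - (-4 + 22))*(-1) = (-2205 - 1*18)*(-1) = (-2205 - 18)*(-1) = -2223*(-1) = 2223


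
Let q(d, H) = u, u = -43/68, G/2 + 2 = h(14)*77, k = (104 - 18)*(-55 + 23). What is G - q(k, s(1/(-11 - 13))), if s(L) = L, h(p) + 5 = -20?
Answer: -262029/68 ≈ -3853.4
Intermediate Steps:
h(p) = -25 (h(p) = -5 - 20 = -25)
k = -2752 (k = 86*(-32) = -2752)
G = -3854 (G = -4 + 2*(-25*77) = -4 + 2*(-1925) = -4 - 3850 = -3854)
u = -43/68 (u = -43*1/68 = -43/68 ≈ -0.63235)
q(d, H) = -43/68
G - q(k, s(1/(-11 - 13))) = -3854 - 1*(-43/68) = -3854 + 43/68 = -262029/68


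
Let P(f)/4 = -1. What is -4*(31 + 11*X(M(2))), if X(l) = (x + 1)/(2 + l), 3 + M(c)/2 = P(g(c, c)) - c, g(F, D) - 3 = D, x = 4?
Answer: -441/4 ≈ -110.25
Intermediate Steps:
g(F, D) = 3 + D
P(f) = -4 (P(f) = 4*(-1) = -4)
M(c) = -14 - 2*c (M(c) = -6 + 2*(-4 - c) = -6 + (-8 - 2*c) = -14 - 2*c)
X(l) = 5/(2 + l) (X(l) = (4 + 1)/(2 + l) = 5/(2 + l))
-4*(31 + 11*X(M(2))) = -4*(31 + 11*(5/(2 + (-14 - 2*2)))) = -4*(31 + 11*(5/(2 + (-14 - 4)))) = -4*(31 + 11*(5/(2 - 18))) = -4*(31 + 11*(5/(-16))) = -4*(31 + 11*(5*(-1/16))) = -4*(31 + 11*(-5/16)) = -4*(31 - 55/16) = -4*441/16 = -441/4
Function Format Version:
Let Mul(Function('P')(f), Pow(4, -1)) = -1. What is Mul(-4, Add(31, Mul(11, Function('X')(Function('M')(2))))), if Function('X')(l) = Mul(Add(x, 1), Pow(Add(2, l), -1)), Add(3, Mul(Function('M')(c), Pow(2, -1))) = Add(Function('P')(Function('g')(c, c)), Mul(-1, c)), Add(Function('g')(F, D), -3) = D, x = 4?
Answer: Rational(-441, 4) ≈ -110.25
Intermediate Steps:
Function('g')(F, D) = Add(3, D)
Function('P')(f) = -4 (Function('P')(f) = Mul(4, -1) = -4)
Function('M')(c) = Add(-14, Mul(-2, c)) (Function('M')(c) = Add(-6, Mul(2, Add(-4, Mul(-1, c)))) = Add(-6, Add(-8, Mul(-2, c))) = Add(-14, Mul(-2, c)))
Function('X')(l) = Mul(5, Pow(Add(2, l), -1)) (Function('X')(l) = Mul(Add(4, 1), Pow(Add(2, l), -1)) = Mul(5, Pow(Add(2, l), -1)))
Mul(-4, Add(31, Mul(11, Function('X')(Function('M')(2))))) = Mul(-4, Add(31, Mul(11, Mul(5, Pow(Add(2, Add(-14, Mul(-2, 2))), -1))))) = Mul(-4, Add(31, Mul(11, Mul(5, Pow(Add(2, Add(-14, -4)), -1))))) = Mul(-4, Add(31, Mul(11, Mul(5, Pow(Add(2, -18), -1))))) = Mul(-4, Add(31, Mul(11, Mul(5, Pow(-16, -1))))) = Mul(-4, Add(31, Mul(11, Mul(5, Rational(-1, 16))))) = Mul(-4, Add(31, Mul(11, Rational(-5, 16)))) = Mul(-4, Add(31, Rational(-55, 16))) = Mul(-4, Rational(441, 16)) = Rational(-441, 4)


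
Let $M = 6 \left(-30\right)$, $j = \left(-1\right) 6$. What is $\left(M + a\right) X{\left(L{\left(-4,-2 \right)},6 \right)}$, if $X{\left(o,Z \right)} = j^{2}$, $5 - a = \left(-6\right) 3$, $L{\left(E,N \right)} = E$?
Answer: $-5652$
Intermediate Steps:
$j = -6$
$a = 23$ ($a = 5 - \left(-6\right) 3 = 5 - -18 = 5 + 18 = 23$)
$X{\left(o,Z \right)} = 36$ ($X{\left(o,Z \right)} = \left(-6\right)^{2} = 36$)
$M = -180$
$\left(M + a\right) X{\left(L{\left(-4,-2 \right)},6 \right)} = \left(-180 + 23\right) 36 = \left(-157\right) 36 = -5652$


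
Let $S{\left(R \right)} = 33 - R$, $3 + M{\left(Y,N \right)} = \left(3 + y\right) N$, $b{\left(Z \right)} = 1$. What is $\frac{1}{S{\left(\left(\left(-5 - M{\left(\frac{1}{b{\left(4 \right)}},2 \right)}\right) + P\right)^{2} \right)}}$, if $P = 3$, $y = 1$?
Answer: $- \frac{1}{16} \approx -0.0625$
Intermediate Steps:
$M{\left(Y,N \right)} = -3 + 4 N$ ($M{\left(Y,N \right)} = -3 + \left(3 + 1\right) N = -3 + 4 N$)
$\frac{1}{S{\left(\left(\left(-5 - M{\left(\frac{1}{b{\left(4 \right)}},2 \right)}\right) + P\right)^{2} \right)}} = \frac{1}{33 - \left(\left(-5 - \left(-3 + 4 \cdot 2\right)\right) + 3\right)^{2}} = \frac{1}{33 - \left(\left(-5 - \left(-3 + 8\right)\right) + 3\right)^{2}} = \frac{1}{33 - \left(\left(-5 - 5\right) + 3\right)^{2}} = \frac{1}{33 - \left(-10 + 3\right)^{2}} = \frac{1}{33 - \left(-7\right)^{2}} = \frac{1}{33 - 49} = \frac{1}{-16} = - \frac{1}{16}$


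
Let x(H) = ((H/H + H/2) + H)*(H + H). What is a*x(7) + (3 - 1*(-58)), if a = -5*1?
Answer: -744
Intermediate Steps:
a = -5
x(H) = 2*H*(1 + 3*H/2) (x(H) = ((1 + H*(1/2)) + H)*(2*H) = ((1 + H/2) + H)*(2*H) = (1 + 3*H/2)*(2*H) = 2*H*(1 + 3*H/2))
a*x(7) + (3 - 1*(-58)) = -35*(2 + 3*7) + (3 - 1*(-58)) = -35*(2 + 21) + (3 + 58) = -35*23 + 61 = -5*161 + 61 = -805 + 61 = -744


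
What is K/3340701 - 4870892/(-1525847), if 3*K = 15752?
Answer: 48840616467820/15292195796241 ≈ 3.1938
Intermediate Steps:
K = 15752/3 (K = (⅓)*15752 = 15752/3 ≈ 5250.7)
K/3340701 - 4870892/(-1525847) = (15752/3)/3340701 - 4870892/(-1525847) = (15752/3)*(1/3340701) - 4870892*(-1/1525847) = 15752/10022103 + 4870892/1525847 = 48840616467820/15292195796241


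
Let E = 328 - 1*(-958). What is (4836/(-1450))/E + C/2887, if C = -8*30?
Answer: -115372383/1345847225 ≈ -0.085725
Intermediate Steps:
C = -240
E = 1286 (E = 328 + 958 = 1286)
(4836/(-1450))/E + C/2887 = (4836/(-1450))/1286 - 240/2887 = (4836*(-1/1450))*(1/1286) - 240*1/2887 = -2418/725*1/1286 - 240/2887 = -1209/466175 - 240/2887 = -115372383/1345847225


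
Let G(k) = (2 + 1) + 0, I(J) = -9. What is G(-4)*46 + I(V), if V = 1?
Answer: 129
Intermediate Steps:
G(k) = 3 (G(k) = 3 + 0 = 3)
G(-4)*46 + I(V) = 3*46 - 9 = 138 - 9 = 129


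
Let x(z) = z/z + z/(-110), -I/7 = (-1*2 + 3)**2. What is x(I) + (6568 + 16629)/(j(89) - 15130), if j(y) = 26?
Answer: -392251/830720 ≈ -0.47218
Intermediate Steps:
I = -7 (I = -7*(-1*2 + 3)**2 = -7*(-2 + 3)**2 = -7*1**2 = -7*1 = -7)
x(z) = 1 - z/110 (x(z) = 1 + z*(-1/110) = 1 - z/110)
x(I) + (6568 + 16629)/(j(89) - 15130) = (1 - 1/110*(-7)) + (6568 + 16629)/(26 - 15130) = (1 + 7/110) + 23197/(-15104) = 117/110 + 23197*(-1/15104) = 117/110 - 23197/15104 = -392251/830720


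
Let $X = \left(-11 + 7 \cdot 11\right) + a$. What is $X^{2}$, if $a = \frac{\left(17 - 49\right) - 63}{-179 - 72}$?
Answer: $\frac{277588921}{63001} \approx 4406.1$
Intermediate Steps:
$a = \frac{95}{251}$ ($a = \frac{-32 - 63}{-251} = \left(-95\right) \left(- \frac{1}{251}\right) = \frac{95}{251} \approx 0.37849$)
$X = \frac{16661}{251}$ ($X = \left(-11 + 7 \cdot 11\right) + \frac{95}{251} = \left(-11 + 77\right) + \frac{95}{251} = 66 + \frac{95}{251} = \frac{16661}{251} \approx 66.378$)
$X^{2} = \left(\frac{16661}{251}\right)^{2} = \frac{277588921}{63001}$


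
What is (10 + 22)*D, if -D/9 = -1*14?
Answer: 4032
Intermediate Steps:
D = 126 (D = -(-9)*14 = -9*(-14) = 126)
(10 + 22)*D = (10 + 22)*126 = 32*126 = 4032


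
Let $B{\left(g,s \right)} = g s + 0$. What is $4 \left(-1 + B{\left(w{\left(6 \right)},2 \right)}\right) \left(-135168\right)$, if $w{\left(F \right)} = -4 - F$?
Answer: $11354112$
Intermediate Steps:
$B{\left(g,s \right)} = g s$
$4 \left(-1 + B{\left(w{\left(6 \right)},2 \right)}\right) \left(-135168\right) = 4 \left(-1 + \left(-4 - 6\right) 2\right) \left(-135168\right) = 4 \left(-1 - 20\right) \left(-135168\right) = 4 \left(-21\right) \left(-135168\right) = \left(-84\right) \left(-135168\right) = 11354112$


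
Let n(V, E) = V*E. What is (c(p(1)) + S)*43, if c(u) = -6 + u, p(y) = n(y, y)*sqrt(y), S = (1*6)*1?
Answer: 43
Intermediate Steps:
n(V, E) = E*V
S = 6 (S = 6*1 = 6)
p(y) = y**(5/2) (p(y) = (y*y)*sqrt(y) = y**2*sqrt(y) = y**(5/2))
(c(p(1)) + S)*43 = ((-6 + 1**(5/2)) + 6)*43 = ((-6 + 1) + 6)*43 = (-5 + 6)*43 = 1*43 = 43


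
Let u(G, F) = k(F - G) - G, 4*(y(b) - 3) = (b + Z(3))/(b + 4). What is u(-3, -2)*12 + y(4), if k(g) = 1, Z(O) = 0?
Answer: 409/8 ≈ 51.125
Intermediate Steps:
y(b) = 3 + b/(4*(4 + b)) (y(b) = 3 + ((b + 0)/(b + 4))/4 = 3 + (b/(4 + b))/4 = 3 + b/(4*(4 + b)))
u(G, F) = 1 - G
u(-3, -2)*12 + y(4) = (1 - 1*(-3))*12 + (48 + 13*4)/(4*(4 + 4)) = (1 + 3)*12 + (¼)*(48 + 52)/8 = 4*12 + (¼)*(⅛)*100 = 48 + 25/8 = 409/8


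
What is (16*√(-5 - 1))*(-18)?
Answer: -288*I*√6 ≈ -705.45*I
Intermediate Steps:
(16*√(-5 - 1))*(-18) = (16*√(-6))*(-18) = (16*(I*√6))*(-18) = (16*I*√6)*(-18) = -288*I*√6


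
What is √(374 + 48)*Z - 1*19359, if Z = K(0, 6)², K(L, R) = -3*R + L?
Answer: -19359 + 324*√422 ≈ -12703.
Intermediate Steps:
K(L, R) = L - 3*R
Z = 324 (Z = (0 - 3*6)² = (0 - 18)² = (-18)² = 324)
√(374 + 48)*Z - 1*19359 = √(374 + 48)*324 - 1*19359 = √422*324 - 19359 = 324*√422 - 19359 = -19359 + 324*√422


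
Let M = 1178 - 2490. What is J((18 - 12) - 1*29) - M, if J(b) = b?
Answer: 1289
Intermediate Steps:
M = -1312
J((18 - 12) - 1*29) - M = ((18 - 12) - 1*29) - 1*(-1312) = (6 - 29) + 1312 = -23 + 1312 = 1289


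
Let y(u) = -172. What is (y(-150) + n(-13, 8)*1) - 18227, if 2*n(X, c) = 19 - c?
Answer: -36787/2 ≈ -18394.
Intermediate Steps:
n(X, c) = 19/2 - c/2 (n(X, c) = (19 - c)/2 = 19/2 - c/2)
(y(-150) + n(-13, 8)*1) - 18227 = (-172 + (19/2 - ½*8)*1) - 18227 = (-172 + (19/2 - 4)*1) - 18227 = (-172 + (11/2)*1) - 18227 = (-172 + 11/2) - 18227 = -333/2 - 18227 = -36787/2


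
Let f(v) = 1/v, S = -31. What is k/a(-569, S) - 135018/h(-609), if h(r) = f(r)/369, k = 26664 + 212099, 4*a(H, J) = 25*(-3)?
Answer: 2275602543298/75 ≈ 3.0341e+10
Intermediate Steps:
a(H, J) = -75/4 (a(H, J) = (25*(-3))/4 = (1/4)*(-75) = -75/4)
k = 238763
h(r) = 1/(369*r) (h(r) = 1/(r*369) = (1/369)/r = 1/(369*r))
k/a(-569, S) - 135018/h(-609) = 238763/(-75/4) - 135018/((1/369)/(-609)) = 238763*(-4/75) - 135018/((1/369)*(-1/609)) = -955052/75 - 135018/(-1/224721) = -955052/75 - 135018*(-224721) = -955052/75 + 30341379978 = 2275602543298/75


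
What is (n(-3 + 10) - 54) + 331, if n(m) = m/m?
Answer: 278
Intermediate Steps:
n(m) = 1
(n(-3 + 10) - 54) + 331 = (1 - 54) + 331 = -53 + 331 = 278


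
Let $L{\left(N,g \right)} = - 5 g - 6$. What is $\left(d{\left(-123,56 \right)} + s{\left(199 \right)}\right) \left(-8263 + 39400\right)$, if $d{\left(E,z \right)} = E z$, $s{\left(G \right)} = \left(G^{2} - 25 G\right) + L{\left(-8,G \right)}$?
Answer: $832509969$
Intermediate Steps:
$L{\left(N,g \right)} = -6 - 5 g$
$s{\left(G \right)} = -6 + G^{2} - 30 G$ ($s{\left(G \right)} = \left(G^{2} - 25 G\right) - \left(6 + 5 G\right) = -6 + G^{2} - 30 G$)
$\left(d{\left(-123,56 \right)} + s{\left(199 \right)}\right) \left(-8263 + 39400\right) = \left(\left(-123\right) 56 - \left(5976 - 39601\right)\right) \left(-8263 + 39400\right) = \left(-6888 - -33625\right) 31137 = \left(-6888 + 33625\right) 31137 = 26737 \cdot 31137 = 832509969$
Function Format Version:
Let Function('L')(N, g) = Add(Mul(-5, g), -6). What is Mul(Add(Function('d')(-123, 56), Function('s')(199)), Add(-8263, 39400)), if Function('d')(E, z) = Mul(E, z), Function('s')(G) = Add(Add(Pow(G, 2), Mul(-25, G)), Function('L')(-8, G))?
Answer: 832509969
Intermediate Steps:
Function('L')(N, g) = Add(-6, Mul(-5, g))
Function('s')(G) = Add(-6, Pow(G, 2), Mul(-30, G)) (Function('s')(G) = Add(Add(Pow(G, 2), Mul(-25, G)), Add(-6, Mul(-5, G))) = Add(-6, Pow(G, 2), Mul(-30, G)))
Mul(Add(Function('d')(-123, 56), Function('s')(199)), Add(-8263, 39400)) = Mul(Add(Mul(-123, 56), Add(-6, Pow(199, 2), Mul(-30, 199))), Add(-8263, 39400)) = Mul(Add(-6888, Add(-6, 39601, -5970)), 31137) = Mul(Add(-6888, 33625), 31137) = Mul(26737, 31137) = 832509969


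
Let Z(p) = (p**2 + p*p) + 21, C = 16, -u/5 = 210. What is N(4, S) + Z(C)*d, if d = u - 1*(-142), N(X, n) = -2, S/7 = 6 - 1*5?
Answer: -483966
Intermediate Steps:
S = 7 (S = 7*(6 - 1*5) = 7*(6 - 5) = 7*1 = 7)
u = -1050 (u = -5*210 = -1050)
Z(p) = 21 + 2*p**2 (Z(p) = (p**2 + p**2) + 21 = 2*p**2 + 21 = 21 + 2*p**2)
d = -908 (d = -1050 - 1*(-142) = -1050 + 142 = -908)
N(4, S) + Z(C)*d = -2 + (21 + 2*16**2)*(-908) = -2 + (21 + 2*256)*(-908) = -2 + (21 + 512)*(-908) = -2 + 533*(-908) = -2 - 483964 = -483966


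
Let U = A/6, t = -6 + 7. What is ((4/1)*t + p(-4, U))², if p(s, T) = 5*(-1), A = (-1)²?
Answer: 1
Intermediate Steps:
t = 1
A = 1
U = ⅙ (U = 1/6 = 1*(⅙) = ⅙ ≈ 0.16667)
p(s, T) = -5
((4/1)*t + p(-4, U))² = ((4/1)*1 - 5)² = ((4*1)*1 - 5)² = (4*1 - 5)² = (4 - 5)² = (-1)² = 1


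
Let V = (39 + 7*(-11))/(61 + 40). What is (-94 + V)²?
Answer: 90859024/10201 ≈ 8906.9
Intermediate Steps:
V = -38/101 (V = (39 - 77)/101 = -38*1/101 = -38/101 ≈ -0.37624)
(-94 + V)² = (-94 - 38/101)² = (-9532/101)² = 90859024/10201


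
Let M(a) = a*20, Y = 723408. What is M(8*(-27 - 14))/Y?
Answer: -410/45213 ≈ -0.0090682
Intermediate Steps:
M(a) = 20*a
M(8*(-27 - 14))/Y = (20*(8*(-27 - 14)))/723408 = (20*(8*(-41)))*(1/723408) = (20*(-328))*(1/723408) = -6560*1/723408 = -410/45213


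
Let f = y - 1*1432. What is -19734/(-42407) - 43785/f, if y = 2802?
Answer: -365950983/11619518 ≈ -31.495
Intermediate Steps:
f = 1370 (f = 2802 - 1*1432 = 2802 - 1432 = 1370)
-19734/(-42407) - 43785/f = -19734/(-42407) - 43785/1370 = -19734*(-1/42407) - 43785*1/1370 = 19734/42407 - 8757/274 = -365950983/11619518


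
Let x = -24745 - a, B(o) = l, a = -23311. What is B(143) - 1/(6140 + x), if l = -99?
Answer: -465895/4706 ≈ -99.000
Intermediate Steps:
B(o) = -99
x = -1434 (x = -24745 - 1*(-23311) = -24745 + 23311 = -1434)
B(143) - 1/(6140 + x) = -99 - 1/(6140 - 1434) = -99 - 1/4706 = -465895/4706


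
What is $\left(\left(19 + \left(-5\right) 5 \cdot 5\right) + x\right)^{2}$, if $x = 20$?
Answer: $7396$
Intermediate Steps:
$\left(\left(19 + \left(-5\right) 5 \cdot 5\right) + x\right)^{2} = \left(\left(19 + \left(-5\right) 5 \cdot 5\right) + 20\right)^{2} = \left(\left(19 - 125\right) + 20\right)^{2} = \left(-106 + 20\right)^{2} = \left(-86\right)^{2} = 7396$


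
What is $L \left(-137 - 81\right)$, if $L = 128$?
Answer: $-27904$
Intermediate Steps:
$L \left(-137 - 81\right) = 128 \left(-137 - 81\right) = 128 \left(-218\right) = -27904$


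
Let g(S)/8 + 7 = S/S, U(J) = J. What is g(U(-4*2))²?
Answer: 2304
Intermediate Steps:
g(S) = -48 (g(S) = -56 + 8*(S/S) = -56 + 8*1 = -56 + 8 = -48)
g(U(-4*2))² = (-48)² = 2304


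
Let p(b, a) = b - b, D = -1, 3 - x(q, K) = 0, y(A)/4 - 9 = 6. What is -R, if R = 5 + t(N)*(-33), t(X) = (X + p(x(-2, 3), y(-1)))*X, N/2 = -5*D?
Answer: 3295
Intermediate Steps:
y(A) = 60 (y(A) = 36 + 4*6 = 36 + 24 = 60)
x(q, K) = 3 (x(q, K) = 3 - 1*0 = 3 + 0 = 3)
p(b, a) = 0
N = 10 (N = 2*(-5*(-1)) = 2*5 = 10)
t(X) = X**2 (t(X) = (X + 0)*X = X*X = X**2)
R = -3295 (R = 5 + 10**2*(-33) = 5 + 100*(-33) = 5 - 3300 = -3295)
-R = -1*(-3295) = 3295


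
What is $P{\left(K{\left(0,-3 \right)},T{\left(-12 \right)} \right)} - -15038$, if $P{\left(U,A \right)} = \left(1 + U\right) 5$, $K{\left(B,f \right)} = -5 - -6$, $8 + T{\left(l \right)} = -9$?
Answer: $15048$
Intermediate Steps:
$T{\left(l \right)} = -17$ ($T{\left(l \right)} = -8 - 9 = -17$)
$K{\left(B,f \right)} = 1$ ($K{\left(B,f \right)} = -5 + 6 = 1$)
$P{\left(U,A \right)} = 5 + 5 U$
$P{\left(K{\left(0,-3 \right)},T{\left(-12 \right)} \right)} - -15038 = \left(5 + 5 \cdot 1\right) - -15038 = \left(5 + 5\right) + 15038 = 10 + 15038 = 15048$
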